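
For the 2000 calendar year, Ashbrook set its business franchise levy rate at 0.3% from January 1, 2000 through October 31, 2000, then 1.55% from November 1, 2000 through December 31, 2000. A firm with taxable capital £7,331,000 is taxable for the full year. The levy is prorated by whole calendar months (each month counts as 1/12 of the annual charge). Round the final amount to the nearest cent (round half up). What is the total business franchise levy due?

January 1 – October 31, 2000: 10 months at 0.3% → £7,331,000 × 0.3% × 10/12 = £18,327.5000
November 1 – December 31, 2000: 2 months at 1.55% → £7,331,000 × 1.55% × 2/12 = £18,938.4167
Total = £37,265.9167

£37,265.92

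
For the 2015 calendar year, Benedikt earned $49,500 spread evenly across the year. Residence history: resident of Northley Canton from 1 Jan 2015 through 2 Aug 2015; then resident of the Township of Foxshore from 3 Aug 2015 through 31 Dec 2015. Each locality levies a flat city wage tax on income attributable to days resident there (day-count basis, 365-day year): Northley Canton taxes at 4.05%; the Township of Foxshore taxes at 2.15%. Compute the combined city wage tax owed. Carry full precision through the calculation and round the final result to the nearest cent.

$1,615.67

Northley Canton, 1 Jan – 2 Aug 2015: 214 days → $49,500 × 4.05% × 214/365 = $1,175.3877
The Township of Foxshore, 3 Aug – 31 Dec 2015: 151 days → $49,500 × 2.15% × 151/365 = $440.2788
Total = $1,615.6664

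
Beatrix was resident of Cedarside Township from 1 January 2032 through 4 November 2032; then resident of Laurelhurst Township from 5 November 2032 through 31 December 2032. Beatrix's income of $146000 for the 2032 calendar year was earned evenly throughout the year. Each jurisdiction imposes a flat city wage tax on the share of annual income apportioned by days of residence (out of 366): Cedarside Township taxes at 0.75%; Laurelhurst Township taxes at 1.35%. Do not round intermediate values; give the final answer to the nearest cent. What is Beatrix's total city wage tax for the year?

$1231.43

Cedarside Township, 1 January – 4 November 2032: 309 days → $146000 × 0.75% × 309/366 = $924.4672
Laurelhurst Township, 5 November – 31 December 2032: 57 days → $146000 × 1.35% × 57/366 = $306.9590
Total = $1231.4262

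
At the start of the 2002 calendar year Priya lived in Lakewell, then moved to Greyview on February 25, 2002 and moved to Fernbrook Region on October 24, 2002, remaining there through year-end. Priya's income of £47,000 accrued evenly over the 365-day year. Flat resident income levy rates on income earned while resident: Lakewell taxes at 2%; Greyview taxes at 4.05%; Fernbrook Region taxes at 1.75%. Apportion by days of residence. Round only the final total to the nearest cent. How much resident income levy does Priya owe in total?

£1,553.96

Lakewell, January 1 – February 24, 2002: 55 days → £47,000 × 2% × 55/365 = £141.6438
Greyview, February 25 – October 23, 2002: 241 days → £47,000 × 4.05% × 241/365 = £1,256.8315
Fernbrook Region, October 24 – December 31, 2002: 69 days → £47,000 × 1.75% × 69/365 = £155.4863
Total = £1,553.9616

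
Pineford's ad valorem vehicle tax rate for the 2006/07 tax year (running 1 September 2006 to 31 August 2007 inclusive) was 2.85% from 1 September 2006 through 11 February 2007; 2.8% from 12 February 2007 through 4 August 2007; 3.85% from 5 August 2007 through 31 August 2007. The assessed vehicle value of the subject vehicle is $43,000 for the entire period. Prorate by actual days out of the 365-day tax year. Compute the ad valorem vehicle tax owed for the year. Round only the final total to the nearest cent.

$1,247.06

1 September 2006 – 11 February 2007: 164 days at 2.85% → $43,000 × 2.85% × 164/365 = $550.6356
12 February – 4 August 2007: 174 days at 2.8% → $43,000 × 2.8% × 174/365 = $573.9616
5 August – 31 August 2007: 27 days at 3.85% → $43,000 × 3.85% × 27/365 = $122.4616
Total = $1,247.0589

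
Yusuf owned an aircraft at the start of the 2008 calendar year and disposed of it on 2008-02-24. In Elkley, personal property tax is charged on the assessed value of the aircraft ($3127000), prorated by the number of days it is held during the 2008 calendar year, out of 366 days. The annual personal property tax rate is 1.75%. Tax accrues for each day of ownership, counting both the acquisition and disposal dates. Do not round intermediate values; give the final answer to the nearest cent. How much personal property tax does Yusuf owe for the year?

Days held (2008-01-01 to 2008-02-24): 55 out of 366
Tax = $3127000 × 1.75% × 55/366 = $8223.3265

$8223.33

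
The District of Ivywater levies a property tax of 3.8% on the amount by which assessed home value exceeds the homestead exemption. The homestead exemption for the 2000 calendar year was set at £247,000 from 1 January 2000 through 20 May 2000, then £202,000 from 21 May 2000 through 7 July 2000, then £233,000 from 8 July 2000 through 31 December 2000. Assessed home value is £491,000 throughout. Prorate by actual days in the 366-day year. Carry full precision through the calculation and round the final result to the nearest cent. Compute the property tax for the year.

£9,753.54

1 January – 20 May 2000: 141 days, exemption £247,000 → (£491,000 − £247,000) × 3.8% × 141/366 = £3,572.0000
21 May – 7 July 2000: 48 days, exemption £202,000 → (£491,000 − £202,000) × 3.8% × 48/366 = £1,440.2623
8 July – 31 December 2000: 177 days, exemption £233,000 → (£491,000 − £233,000) × 3.8% × 177/366 = £4,741.2787
Total = £9,753.5410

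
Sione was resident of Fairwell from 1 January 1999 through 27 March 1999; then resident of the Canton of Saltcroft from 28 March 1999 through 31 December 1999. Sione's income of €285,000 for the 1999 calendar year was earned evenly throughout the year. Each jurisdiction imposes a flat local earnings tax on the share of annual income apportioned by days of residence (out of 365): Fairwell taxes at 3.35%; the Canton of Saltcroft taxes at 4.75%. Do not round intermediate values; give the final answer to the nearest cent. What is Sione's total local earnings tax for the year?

€12,597.39

Fairwell, 1 January – 27 March 1999: 86 days → €285,000 × 3.35% × 86/365 = €2,249.5479
The Canton of Saltcroft, 28 March – 31 December 1999: 279 days → €285,000 × 4.75% × 279/365 = €10,347.8425
Total = €12,597.3904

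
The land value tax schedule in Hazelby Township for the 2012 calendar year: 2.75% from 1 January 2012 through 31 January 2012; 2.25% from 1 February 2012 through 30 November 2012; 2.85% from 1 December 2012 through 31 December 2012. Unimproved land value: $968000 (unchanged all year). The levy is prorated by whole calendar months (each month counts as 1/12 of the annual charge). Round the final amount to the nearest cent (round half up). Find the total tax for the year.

$22667.33

1 January – 31 January 2012: 1 month at 2.75% → $968000 × 2.75% × 1/12 = $2218.3333
1 February – 30 November 2012: 10 months at 2.25% → $968000 × 2.25% × 10/12 = $18150.0000
1 December – 31 December 2012: 1 month at 2.85% → $968000 × 2.85% × 1/12 = $2299.0000
Total = $22667.3333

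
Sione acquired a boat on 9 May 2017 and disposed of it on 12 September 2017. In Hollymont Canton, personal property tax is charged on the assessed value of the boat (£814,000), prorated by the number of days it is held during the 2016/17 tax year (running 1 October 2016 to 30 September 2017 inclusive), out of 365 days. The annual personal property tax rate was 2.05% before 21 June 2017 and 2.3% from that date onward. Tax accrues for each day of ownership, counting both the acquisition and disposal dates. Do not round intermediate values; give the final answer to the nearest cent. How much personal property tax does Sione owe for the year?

9 May – 20 June 2017: 43 days at 2.05% → £814,000 × 2.05% × 43/365 = £1,965.8658
21 June – 12 September 2017: 84 days at 2.3% → £814,000 × 2.3% × 84/365 = £4,308.6247
Total = £6,274.4904

£6,274.49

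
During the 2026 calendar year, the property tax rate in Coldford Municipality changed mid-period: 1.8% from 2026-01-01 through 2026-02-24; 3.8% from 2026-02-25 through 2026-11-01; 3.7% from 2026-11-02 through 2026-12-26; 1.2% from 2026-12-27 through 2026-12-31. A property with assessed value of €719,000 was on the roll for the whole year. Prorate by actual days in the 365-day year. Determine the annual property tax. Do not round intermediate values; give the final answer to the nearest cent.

2026-01-01 to 2026-02-24: 55 days at 1.8% → €719,000 × 1.8% × 55/365 = €1,950.1644
2026-02-25 to 2026-11-01: 250 days at 3.8% → €719,000 × 3.8% × 250/365 = €18,713.6986
2026-11-02 to 2026-12-26: 55 days at 3.7% → €719,000 × 3.7% × 55/365 = €4,008.6712
2026-12-27 to 2026-12-31: 5 days at 1.2% → €719,000 × 1.2% × 5/365 = €118.1918
Total = €24,790.7260

€24,790.73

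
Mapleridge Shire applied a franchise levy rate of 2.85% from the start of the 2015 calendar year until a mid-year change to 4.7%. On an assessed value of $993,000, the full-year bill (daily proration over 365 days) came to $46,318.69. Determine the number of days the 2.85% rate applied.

7 days

Let d = days at the first rate; then 365 − d days at the second rate.
$993,000 × [2.85%·d + 4.7%·(365−d)] / 365 = $46,318.69
Solving gives d = 7, so the new rate took effect on 8 Jan 2015.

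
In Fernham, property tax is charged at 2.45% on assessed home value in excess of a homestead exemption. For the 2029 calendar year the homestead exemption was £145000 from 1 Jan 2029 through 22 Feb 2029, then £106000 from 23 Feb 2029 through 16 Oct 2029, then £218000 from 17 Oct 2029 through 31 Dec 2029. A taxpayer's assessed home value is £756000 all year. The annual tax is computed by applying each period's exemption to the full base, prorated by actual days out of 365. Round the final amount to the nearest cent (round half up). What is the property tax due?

£15214.90

1 Jan – 22 Feb 2029: 53 days, exemption £145000 → (£756000 − £145000) × 2.45% × 53/365 = £2173.6534
23 Feb – 16 Oct 2029: 236 days, exemption £106000 → (£756000 − £106000) × 2.45% × 236/365 = £10296.7123
17 Oct – 31 Dec 2029: 76 days, exemption £218000 → (£756000 − £218000) × 2.45% × 76/365 = £2744.5370
Total = £15214.9027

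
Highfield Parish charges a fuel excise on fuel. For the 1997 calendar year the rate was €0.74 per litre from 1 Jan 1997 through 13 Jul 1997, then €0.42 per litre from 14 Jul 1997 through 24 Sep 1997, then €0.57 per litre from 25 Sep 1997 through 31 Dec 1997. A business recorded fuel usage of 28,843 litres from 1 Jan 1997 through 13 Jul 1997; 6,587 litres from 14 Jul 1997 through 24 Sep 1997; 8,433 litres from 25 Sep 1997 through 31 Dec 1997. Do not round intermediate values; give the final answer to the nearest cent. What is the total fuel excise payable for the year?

€28,917.17

1 Jan – 13 Jul 1997: 28,843 litres at €0.74/litre → €21,343.82
14 Jul – 24 Sep 1997: 6,587 litres at €0.42/litre → €2,766.54
25 Sep – 31 Dec 1997: 8,433 litres at €0.57/litre → €4,806.81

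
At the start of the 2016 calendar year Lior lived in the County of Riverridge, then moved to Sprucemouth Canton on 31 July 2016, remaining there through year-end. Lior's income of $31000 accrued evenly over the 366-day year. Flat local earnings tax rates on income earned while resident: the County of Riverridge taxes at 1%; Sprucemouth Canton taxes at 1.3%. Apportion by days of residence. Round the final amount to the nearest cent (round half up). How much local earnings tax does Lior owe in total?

$349.13

The County of Riverridge, 1 January – 30 July 2016: 212 days → $31000 × 1% × 212/366 = $179.5628
Sprucemouth Canton, 31 July – 31 December 2016: 154 days → $31000 × 1.3% × 154/366 = $169.5683
Total = $349.1311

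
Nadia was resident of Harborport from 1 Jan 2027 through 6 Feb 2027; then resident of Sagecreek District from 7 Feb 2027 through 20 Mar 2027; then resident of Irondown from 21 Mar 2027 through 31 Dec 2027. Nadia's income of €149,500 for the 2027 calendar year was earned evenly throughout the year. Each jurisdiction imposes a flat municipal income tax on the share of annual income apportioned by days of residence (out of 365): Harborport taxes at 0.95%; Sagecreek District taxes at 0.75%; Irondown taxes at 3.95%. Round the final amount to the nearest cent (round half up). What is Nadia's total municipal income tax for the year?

Harborport, 1 Jan – 6 Feb 2027: 37 days → €149,500 × 0.95% × 37/365 = €143.9705
Sagecreek District, 7 Feb – 20 Mar 2027: 42 days → €149,500 × 0.75% × 42/365 = €129.0205
Irondown, 21 Mar – 31 Dec 2027: 286 days → €149,500 × 3.95% × 286/365 = €4,627.1274
Total = €4,900.1185

€4,900.12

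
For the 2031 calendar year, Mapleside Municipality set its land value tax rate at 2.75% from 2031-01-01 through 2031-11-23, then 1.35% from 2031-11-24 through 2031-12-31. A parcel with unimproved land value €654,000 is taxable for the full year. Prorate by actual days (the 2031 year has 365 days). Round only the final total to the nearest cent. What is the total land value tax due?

€17,031.77

2031-01-01 to 2031-11-23: 327 days at 2.75% → €654,000 × 2.75% × 327/365 = €16,112.5890
2031-11-24 to 2031-12-31: 38 days at 1.35% → €654,000 × 1.35% × 38/365 = €919.1836
Total = €17,031.7726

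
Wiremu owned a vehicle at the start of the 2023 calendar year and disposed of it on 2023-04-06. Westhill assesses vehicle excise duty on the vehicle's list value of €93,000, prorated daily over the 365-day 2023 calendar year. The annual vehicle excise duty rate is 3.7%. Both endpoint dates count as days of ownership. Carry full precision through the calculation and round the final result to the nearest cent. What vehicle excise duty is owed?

€905.03

Days held (2023-01-01 to 2023-04-06): 96 out of 365
Tax = €93,000 × 3.7% × 96/365 = €905.0301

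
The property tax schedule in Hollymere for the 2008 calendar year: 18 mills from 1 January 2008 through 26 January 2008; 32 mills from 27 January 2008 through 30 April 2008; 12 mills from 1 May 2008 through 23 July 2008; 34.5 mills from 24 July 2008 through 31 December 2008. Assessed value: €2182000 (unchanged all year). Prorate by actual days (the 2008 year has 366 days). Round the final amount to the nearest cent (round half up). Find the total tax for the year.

1 January – 26 January 2008: 26 days at 18 mills → €2182000 × 1.8% × 26/366 = €2790.0984
27 January – 30 April 2008: 95 days at 32 mills → €2182000 × 3.2% × 95/366 = €18123.7158
1 May – 23 July 2008: 84 days at 12 mills → €2182000 × 1.2% × 84/366 = €6009.4426
24 July – 31 December 2008: 161 days at 34.5 mills → €2182000 × 3.45% × 161/366 = €33114.5328
Total = €60037.7896

€60037.79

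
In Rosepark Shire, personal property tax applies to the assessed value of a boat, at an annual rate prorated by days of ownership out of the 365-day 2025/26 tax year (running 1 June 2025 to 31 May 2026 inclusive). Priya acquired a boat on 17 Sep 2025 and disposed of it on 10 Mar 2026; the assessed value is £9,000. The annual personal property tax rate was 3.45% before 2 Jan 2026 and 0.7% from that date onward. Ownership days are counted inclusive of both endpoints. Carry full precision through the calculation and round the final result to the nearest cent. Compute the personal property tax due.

17 Sep 2025 – 1 Jan 2026: 107 days at 3.45% → £9,000 × 3.45% × 107/365 = £91.0233
2 Jan – 10 Mar 2026: 68 days at 0.7% → £9,000 × 0.7% × 68/365 = £11.7370
Total = £102.7603

£102.76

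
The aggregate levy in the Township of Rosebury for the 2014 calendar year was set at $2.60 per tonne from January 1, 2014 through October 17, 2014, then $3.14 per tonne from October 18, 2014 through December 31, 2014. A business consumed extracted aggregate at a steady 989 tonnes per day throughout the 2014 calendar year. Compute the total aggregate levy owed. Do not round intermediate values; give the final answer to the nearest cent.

$978615.50

January 1 – October 17, 2014: 290 days × 989 tonnes/day = 286,810 tonnes at $2.60/tonne → $745706.00
October 18 – December 31, 2014: 75 days × 989 tonnes/day = 74,175 tonnes at $3.14/tonne → $232909.50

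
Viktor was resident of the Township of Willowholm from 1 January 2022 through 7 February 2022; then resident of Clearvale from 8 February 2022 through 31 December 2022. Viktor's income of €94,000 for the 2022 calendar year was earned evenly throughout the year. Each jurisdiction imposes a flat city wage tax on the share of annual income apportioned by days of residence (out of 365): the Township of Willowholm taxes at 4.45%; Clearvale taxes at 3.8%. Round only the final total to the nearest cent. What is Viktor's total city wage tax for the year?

€3,635.61

The Township of Willowholm, 1 January – 7 February 2022: 38 days → €94,000 × 4.45% × 38/365 = €435.4904
Clearvale, 8 February – 31 December 2022: 327 days → €94,000 × 3.8% × 327/365 = €3,200.1205
Total = €3,635.6110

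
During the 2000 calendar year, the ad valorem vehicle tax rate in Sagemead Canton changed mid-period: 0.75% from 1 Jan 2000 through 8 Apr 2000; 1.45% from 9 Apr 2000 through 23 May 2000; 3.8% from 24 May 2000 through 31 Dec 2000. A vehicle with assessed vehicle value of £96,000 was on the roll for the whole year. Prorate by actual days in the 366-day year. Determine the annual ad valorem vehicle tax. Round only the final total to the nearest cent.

£2,578.62

1 Jan – 8 Apr 2000: 99 days at 0.75% → £96,000 × 0.75% × 99/366 = £194.7541
9 Apr – 23 May 2000: 45 days at 1.45% → £96,000 × 1.45% × 45/366 = £171.1475
24 May – 31 Dec 2000: 222 days at 3.8% → £96,000 × 3.8% × 222/366 = £2,212.7213
Total = £2,578.6230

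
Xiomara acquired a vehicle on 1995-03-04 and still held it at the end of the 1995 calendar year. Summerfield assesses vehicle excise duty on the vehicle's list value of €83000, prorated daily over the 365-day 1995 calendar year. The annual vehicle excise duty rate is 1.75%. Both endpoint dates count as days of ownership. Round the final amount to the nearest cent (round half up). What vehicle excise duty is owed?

Days held (1995-03-04 to 1995-12-31): 303 out of 365
Tax = €83000 × 1.75% × 303/365 = €1205.7740

€1205.77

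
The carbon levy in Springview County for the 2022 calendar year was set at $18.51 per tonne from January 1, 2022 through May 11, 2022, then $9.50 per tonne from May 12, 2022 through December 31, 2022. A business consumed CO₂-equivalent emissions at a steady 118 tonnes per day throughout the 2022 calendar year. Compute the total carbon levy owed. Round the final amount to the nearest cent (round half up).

$548441.58

January 1 – May 11, 2022: 131 days × 118 tonnes/day = 15,458 tonnes at $18.51/tonne → $286127.58
May 12 – December 31, 2022: 234 days × 118 tonnes/day = 27,612 tonnes at $9.50/tonne → $262314.00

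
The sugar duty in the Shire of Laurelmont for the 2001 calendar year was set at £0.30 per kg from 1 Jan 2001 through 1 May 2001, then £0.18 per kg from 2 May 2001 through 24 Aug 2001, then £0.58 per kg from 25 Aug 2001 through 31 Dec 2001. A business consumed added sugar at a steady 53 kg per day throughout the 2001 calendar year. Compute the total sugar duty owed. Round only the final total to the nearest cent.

£6,986.46

1 Jan – 1 May 2001: 121 days × 53 kg/day = 6,413 kg at £0.30/kg → £1,923.90
2 May – 24 Aug 2001: 115 days × 53 kg/day = 6,095 kg at £0.18/kg → £1,097.10
25 Aug – 31 Dec 2001: 129 days × 53 kg/day = 6,837 kg at £0.58/kg → £3,965.46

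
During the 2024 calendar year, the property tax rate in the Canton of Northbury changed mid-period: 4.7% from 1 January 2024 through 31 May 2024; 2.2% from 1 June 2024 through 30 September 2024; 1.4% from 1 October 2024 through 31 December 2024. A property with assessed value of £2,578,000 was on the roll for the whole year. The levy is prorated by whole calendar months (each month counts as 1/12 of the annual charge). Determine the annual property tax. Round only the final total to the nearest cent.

£78,414.17

1 January – 31 May 2024: 5 months at 4.7% → £2,578,000 × 4.7% × 5/12 = £50,485.8333
1 June – 30 September 2024: 4 months at 2.2% → £2,578,000 × 2.2% × 4/12 = £18,905.3333
1 October – 31 December 2024: 3 months at 1.4% → £2,578,000 × 1.4% × 3/12 = £9,023.0000
Total = £78,414.1667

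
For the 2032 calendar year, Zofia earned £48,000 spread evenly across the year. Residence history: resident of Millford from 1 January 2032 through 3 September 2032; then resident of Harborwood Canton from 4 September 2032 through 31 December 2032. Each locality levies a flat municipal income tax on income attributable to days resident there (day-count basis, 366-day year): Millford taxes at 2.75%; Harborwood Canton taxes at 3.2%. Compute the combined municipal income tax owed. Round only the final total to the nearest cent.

Millford, 1 January – 3 September 2032: 247 days → £48,000 × 2.75% × 247/366 = £890.8197
Harborwood Canton, 4 September – 31 December 2032: 119 days → £48,000 × 3.2% × 119/366 = £499.4098
Total = £1,390.2295

£1,390.23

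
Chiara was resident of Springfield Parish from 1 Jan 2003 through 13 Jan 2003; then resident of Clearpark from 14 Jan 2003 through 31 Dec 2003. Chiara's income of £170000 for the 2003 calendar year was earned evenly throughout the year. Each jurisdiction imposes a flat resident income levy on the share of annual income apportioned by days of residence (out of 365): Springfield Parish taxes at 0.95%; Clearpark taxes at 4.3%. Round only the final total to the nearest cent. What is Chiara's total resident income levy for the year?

Springfield Parish, 1 Jan – 13 Jan 2003: 13 days → £170000 × 0.95% × 13/365 = £57.5205
Clearpark, 14 Jan – 31 Dec 2003: 352 days → £170000 × 4.3% × 352/365 = £7049.6438
Total = £7107.1644

£7107.16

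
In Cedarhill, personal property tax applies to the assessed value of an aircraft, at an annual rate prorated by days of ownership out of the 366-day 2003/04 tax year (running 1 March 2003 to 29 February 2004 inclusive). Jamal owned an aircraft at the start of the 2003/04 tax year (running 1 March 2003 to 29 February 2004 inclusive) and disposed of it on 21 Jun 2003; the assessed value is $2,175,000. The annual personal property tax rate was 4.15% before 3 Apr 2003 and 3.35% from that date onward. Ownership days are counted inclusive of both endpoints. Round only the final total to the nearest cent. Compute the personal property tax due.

1 Mar – 2 Apr 2003: 33 days at 4.15% → $2,175,000 × 4.15% × 33/366 = $8,138.4221
3 Apr – 21 Jun 2003: 80 days at 3.35% → $2,175,000 × 3.35% × 80/366 = $15,926.2295
Total = $24,064.6516

$24,064.65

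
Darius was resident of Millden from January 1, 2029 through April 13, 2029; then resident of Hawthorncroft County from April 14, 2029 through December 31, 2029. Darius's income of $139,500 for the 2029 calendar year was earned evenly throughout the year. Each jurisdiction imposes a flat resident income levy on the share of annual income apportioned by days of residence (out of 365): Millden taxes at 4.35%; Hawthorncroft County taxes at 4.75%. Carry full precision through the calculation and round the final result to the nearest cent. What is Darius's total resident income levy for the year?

$6,468.79

Millden, January 1 – April 13, 2029: 103 days → $139,500 × 4.35% × 103/365 = $1,712.4103
Hawthorncroft County, April 14 – December 31, 2029: 262 days → $139,500 × 4.75% × 262/365 = $4,756.3767
Total = $6,468.7870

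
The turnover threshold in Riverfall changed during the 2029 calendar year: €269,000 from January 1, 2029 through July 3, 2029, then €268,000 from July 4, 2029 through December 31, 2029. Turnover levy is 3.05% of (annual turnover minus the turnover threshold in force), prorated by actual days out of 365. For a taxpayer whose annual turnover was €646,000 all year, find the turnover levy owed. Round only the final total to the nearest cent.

January 1 – July 3, 2029: 184 days, exemption €269,000 → (€646,000 − €269,000) × 3.05% × 184/365 = €5,796.5041
July 4 – December 31, 2029: 181 days, exemption €268,000 → (€646,000 − €268,000) × 3.05% × 181/365 = €5,717.1205
Total = €11,513.6247

€11,513.62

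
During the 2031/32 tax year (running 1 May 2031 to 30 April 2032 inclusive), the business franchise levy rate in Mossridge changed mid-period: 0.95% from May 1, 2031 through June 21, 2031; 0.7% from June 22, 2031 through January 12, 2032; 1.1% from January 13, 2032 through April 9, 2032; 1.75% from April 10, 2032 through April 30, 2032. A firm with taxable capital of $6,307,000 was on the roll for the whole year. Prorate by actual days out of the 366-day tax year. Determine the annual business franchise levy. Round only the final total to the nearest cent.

May 1 – June 21, 2031: 52 days at 0.95% → $6,307,000 × 0.95% × 52/366 = $8,512.7268
June 22, 2031 – January 12, 2032: 205 days at 0.7% → $6,307,000 × 0.7% × 205/366 = $24,728.2650
January 13 – April 9, 2032: 88 days at 1.1% → $6,307,000 × 1.1% × 88/366 = $16,680.8087
April 10 – April 30, 2032: 21 days at 1.75% → $6,307,000 × 1.75% × 21/366 = $6,332.8484
Total = $56,254.6489

$56,254.65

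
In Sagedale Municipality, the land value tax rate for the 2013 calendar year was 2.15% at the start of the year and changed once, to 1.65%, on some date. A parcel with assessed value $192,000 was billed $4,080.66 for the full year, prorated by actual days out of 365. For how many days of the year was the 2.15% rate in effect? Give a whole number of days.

347 days

Let d = days at the first rate; then 365 − d days at the second rate.
$192,000 × [2.15%·d + 1.65%·(365−d)] / 365 = $4,080.66
Solving gives d = 347, so the new rate took effect on 14 Dec 2013.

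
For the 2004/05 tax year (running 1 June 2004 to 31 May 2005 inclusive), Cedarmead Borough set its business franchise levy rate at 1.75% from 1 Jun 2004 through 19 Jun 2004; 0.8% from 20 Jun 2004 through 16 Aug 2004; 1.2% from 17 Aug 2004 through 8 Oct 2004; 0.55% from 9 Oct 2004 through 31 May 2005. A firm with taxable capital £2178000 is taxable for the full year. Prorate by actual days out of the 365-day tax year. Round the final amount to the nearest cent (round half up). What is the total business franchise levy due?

1 Jun – 19 Jun 2004: 19 days at 1.75% → £2178000 × 1.75% × 19/365 = £1984.0685
20 Jun – 16 Aug 2004: 58 days at 0.8% → £2178000 × 0.8% × 58/365 = £2768.7452
17 Aug – 8 Oct 2004: 53 days at 1.2% → £2178000 × 1.2% × 53/365 = £3795.0904
9 Oct 2004 – 31 May 2005: 235 days at 0.55% → £2178000 × 0.55% × 235/365 = £7712.5068
Total = £16260.4110

£16260.41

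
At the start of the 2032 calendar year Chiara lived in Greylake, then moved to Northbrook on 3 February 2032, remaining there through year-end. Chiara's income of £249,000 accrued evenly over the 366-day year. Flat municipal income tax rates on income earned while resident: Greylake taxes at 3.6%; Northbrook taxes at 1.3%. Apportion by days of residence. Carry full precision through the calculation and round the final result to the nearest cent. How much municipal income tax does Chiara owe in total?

£3,753.37

Greylake, 1 January – 2 February 2032: 33 days → £249,000 × 3.6% × 33/366 = £808.2295
Northbrook, 3 February – 31 December 2032: 333 days → £249,000 × 1.3% × 333/366 = £2,945.1393
Total = £3,753.3689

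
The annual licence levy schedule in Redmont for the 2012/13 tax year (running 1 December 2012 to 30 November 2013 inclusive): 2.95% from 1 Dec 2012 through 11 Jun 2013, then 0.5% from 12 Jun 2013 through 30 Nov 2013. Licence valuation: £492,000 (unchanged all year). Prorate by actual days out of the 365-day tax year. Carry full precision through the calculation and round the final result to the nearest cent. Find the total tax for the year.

1 Dec 2012 – 11 Jun 2013: 193 days at 2.95% → £492,000 × 2.95% × 193/365 = £7,674.5260
12 Jun – 30 Nov 2013: 172 days at 0.5% → £492,000 × 0.5% × 172/365 = £1,159.2329
Total = £8,833.7589

£8,833.76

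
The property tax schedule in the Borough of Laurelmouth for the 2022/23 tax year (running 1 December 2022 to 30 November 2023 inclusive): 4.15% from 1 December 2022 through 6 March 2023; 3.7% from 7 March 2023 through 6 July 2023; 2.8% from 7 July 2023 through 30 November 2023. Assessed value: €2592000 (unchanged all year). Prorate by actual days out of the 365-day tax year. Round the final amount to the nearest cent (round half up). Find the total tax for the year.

€89576.68

1 December 2022 – 6 March 2023: 96 days at 4.15% → €2592000 × 4.15% × 96/365 = €28291.8575
7 March – 6 July 2023: 122 days at 3.7% → €2592000 × 3.7% × 122/365 = €32055.5836
7 July – 30 November 2023: 147 days at 2.8% → €2592000 × 2.8% × 147/365 = €29229.2384
Total = €89576.6795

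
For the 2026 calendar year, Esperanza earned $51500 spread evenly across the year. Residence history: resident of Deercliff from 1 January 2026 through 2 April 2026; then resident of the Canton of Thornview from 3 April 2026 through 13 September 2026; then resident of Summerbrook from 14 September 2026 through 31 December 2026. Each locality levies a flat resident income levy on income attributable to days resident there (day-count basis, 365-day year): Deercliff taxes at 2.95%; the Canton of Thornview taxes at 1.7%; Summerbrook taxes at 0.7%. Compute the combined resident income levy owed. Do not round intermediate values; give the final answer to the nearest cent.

$883.97

Deercliff, 1 January – 2 April 2026: 92 days → $51500 × 2.95% × 92/365 = $382.9342
The Canton of Thornview, 3 April – 13 September 2026: 164 days → $51500 × 1.7% × 164/365 = $393.3753
Summerbrook, 14 September – 31 December 2026: 109 days → $51500 × 0.7% × 109/365 = $107.6562
Total = $883.9658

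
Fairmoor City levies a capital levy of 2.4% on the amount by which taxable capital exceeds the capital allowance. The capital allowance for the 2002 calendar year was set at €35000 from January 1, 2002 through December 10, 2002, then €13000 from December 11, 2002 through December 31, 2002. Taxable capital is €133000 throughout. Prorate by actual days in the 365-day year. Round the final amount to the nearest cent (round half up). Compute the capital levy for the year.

€2382.38

January 1 – December 10, 2002: 344 days, exemption €35000 → (€133000 − €35000) × 2.4% × 344/365 = €2216.6795
December 11 – December 31, 2002: 21 days, exemption €13000 → (€133000 − €13000) × 2.4% × 21/365 = €165.6986
Total = €2382.3781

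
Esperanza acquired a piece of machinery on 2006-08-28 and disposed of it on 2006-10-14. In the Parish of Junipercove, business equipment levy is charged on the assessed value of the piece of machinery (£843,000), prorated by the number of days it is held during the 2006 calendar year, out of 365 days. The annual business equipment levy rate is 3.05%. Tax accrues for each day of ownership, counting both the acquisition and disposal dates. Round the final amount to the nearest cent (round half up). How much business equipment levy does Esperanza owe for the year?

Days held (2006-08-28 to 2006-10-14): 48 out of 365
Tax = £843,000 × 3.05% × 48/365 = £3,381.2384

£3,381.24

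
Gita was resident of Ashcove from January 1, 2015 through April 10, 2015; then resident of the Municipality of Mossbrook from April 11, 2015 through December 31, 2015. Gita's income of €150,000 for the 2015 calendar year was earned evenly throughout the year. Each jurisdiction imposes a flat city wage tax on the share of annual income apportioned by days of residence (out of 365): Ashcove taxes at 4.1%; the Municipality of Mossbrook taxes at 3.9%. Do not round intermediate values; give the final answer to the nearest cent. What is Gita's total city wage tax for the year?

€5,932.19

Ashcove, January 1 – April 10, 2015: 100 days → €150,000 × 4.1% × 100/365 = €1,684.9315
The Municipality of Mossbrook, April 11 – December 31, 2015: 265 days → €150,000 × 3.9% × 265/365 = €4,247.2603
Total = €5,932.1918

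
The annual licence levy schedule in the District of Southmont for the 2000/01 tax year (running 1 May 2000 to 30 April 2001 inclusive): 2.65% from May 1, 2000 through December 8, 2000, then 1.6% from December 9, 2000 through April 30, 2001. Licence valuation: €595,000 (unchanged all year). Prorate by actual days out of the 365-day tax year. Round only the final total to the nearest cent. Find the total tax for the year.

May 1 – December 8, 2000: 222 days at 2.65% → €595,000 × 2.65% × 222/365 = €9,590.0959
December 9, 2000 – April 30, 2001: 143 days at 1.6% → €595,000 × 1.6% × 143/365 = €3,729.7534
Total = €13,319.8493

€13,319.85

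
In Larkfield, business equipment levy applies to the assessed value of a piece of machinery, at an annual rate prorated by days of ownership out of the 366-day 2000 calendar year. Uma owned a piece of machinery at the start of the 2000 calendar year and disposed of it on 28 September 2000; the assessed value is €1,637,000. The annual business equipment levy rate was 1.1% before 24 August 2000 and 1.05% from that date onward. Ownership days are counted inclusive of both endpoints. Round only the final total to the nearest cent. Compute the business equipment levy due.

1 January – 23 August 2000: 236 days at 1.1% → €1,637,000 × 1.1% × 236/366 = €11,611.0710
24 August – 28 September 2000: 36 days at 1.05% → €1,637,000 × 1.05% × 36/366 = €1,690.6721
Total = €13,301.7432

€13,301.74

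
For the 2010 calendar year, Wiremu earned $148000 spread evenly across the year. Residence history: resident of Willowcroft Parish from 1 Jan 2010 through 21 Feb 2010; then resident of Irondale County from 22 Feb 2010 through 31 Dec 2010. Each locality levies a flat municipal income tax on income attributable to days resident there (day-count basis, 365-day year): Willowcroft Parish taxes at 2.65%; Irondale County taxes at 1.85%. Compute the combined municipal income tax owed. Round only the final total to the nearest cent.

$2906.68

Willowcroft Parish, 1 Jan – 21 Feb 2010: 52 days → $148000 × 2.65% × 52/365 = $558.7507
Irondale County, 22 Feb – 31 Dec 2010: 313 days → $148000 × 1.85% × 313/365 = $2347.9288
Total = $2906.6795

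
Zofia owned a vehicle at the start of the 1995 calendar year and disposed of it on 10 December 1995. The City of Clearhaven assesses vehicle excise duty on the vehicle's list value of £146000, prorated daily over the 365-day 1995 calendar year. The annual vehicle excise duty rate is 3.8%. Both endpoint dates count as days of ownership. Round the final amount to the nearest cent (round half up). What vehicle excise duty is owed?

Days held (1 January – 10 December 1995): 344 out of 365
Tax = £146000 × 3.8% × 344/365 = £5228.8000

£5228.80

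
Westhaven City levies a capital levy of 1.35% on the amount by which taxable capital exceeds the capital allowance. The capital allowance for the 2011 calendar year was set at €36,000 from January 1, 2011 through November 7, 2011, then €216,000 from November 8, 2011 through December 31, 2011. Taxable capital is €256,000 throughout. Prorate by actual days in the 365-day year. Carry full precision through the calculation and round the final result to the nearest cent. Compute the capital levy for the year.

€2,610.49

January 1 – November 7, 2011: 311 days, exemption €36,000 → (€256,000 − €36,000) × 1.35% × 311/365 = €2,530.6027
November 8 – December 31, 2011: 54 days, exemption €216,000 → (€256,000 − €216,000) × 1.35% × 54/365 = €79.8904
Total = €2,610.4932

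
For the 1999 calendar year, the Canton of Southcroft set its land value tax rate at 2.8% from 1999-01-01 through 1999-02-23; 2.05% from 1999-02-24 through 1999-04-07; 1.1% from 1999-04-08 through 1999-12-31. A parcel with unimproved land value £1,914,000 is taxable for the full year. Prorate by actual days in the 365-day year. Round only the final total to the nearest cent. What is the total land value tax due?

1999-01-01 to 1999-02-23: 54 days at 2.8% → £1,914,000 × 2.8% × 54/365 = £7,928.6795
1999-02-24 to 1999-04-07: 43 days at 2.05% → £1,914,000 × 2.05% × 43/365 = £4,622.4411
1999-04-08 to 1999-12-31: 268 days at 1.1% → £1,914,000 × 1.1% × 268/365 = £15,458.8274
Total = £28,009.9479

£28,009.95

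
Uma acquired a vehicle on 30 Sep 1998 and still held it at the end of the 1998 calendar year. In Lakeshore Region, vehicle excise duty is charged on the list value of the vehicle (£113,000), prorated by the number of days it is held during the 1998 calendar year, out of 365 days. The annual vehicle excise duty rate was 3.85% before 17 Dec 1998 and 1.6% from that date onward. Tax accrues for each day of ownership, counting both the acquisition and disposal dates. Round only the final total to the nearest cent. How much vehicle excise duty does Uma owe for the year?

30 Sep – 16 Dec 1998: 78 days at 3.85% → £113,000 × 3.85% × 78/365 = £929.6959
17 Dec – 31 Dec 1998: 15 days at 1.6% → £113,000 × 1.6% × 15/365 = £74.3014
Total = £1,003.9973

£1,004.00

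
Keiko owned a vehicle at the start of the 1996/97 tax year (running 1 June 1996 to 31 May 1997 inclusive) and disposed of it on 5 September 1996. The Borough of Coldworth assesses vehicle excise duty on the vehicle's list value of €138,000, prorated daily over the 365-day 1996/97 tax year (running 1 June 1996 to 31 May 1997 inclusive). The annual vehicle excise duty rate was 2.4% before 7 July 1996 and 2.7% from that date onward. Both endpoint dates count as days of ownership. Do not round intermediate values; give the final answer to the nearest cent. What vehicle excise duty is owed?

€949.36

1 June – 6 July 1996: 36 days at 2.4% → €138,000 × 2.4% × 36/365 = €326.6630
7 July – 5 September 1996: 61 days at 2.7% → €138,000 × 2.7% × 61/365 = €622.7014
Total = €949.3644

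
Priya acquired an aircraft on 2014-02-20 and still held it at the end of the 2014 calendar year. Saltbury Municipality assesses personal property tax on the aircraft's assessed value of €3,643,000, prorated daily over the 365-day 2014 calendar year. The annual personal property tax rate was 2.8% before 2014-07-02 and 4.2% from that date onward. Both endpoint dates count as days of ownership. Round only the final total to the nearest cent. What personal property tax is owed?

€113,601.72

2014-02-20 to 2014-07-01: 132 days at 2.8% → €3,643,000 × 2.8% × 132/365 = €36,889.1178
2014-07-02 to 2014-12-31: 183 days at 4.2% → €3,643,000 × 4.2% × 183/365 = €76,712.5973
Total = €113,601.7151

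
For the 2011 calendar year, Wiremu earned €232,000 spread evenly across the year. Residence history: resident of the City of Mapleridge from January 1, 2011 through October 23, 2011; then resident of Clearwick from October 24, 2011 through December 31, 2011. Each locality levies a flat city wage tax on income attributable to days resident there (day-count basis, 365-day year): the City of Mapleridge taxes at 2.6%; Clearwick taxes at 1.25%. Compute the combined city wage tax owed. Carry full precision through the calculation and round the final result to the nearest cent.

€5,439.92

The City of Mapleridge, January 1 – October 23, 2011: 296 days → €232,000 × 2.6% × 296/365 = €4,891.7041
Clearwick, October 24 – December 31, 2011: 69 days → €232,000 × 1.25% × 69/365 = €548.2192
Total = €5,439.9233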